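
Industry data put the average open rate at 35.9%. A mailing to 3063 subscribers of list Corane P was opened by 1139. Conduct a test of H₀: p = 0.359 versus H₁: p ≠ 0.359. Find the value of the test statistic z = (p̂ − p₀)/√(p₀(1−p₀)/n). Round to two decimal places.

z = 1.48

p̂ = 1139/3063 ≈ 0.3719.
Under H₀, SE = √(0.359·0.641/3063) = √(7.51286e-05) = 0.0087.
z = (0.3719 − 0.359)/0.0087 = 0.0129/0.0087 = 1.48.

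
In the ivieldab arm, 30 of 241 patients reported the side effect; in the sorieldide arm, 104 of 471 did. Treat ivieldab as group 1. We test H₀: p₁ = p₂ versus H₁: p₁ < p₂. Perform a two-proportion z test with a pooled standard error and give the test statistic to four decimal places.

z = -3.1116

p̂₁ = 30/241 = 0.124481, p̂₂ = 104/471 = 0.220807.
Pooled p̂ = (30+104)/(241+471) = 134/712 = 0.188202.
SE = √(p̂(1−p̂)(1/n₁+1/n₂)) = √(0.188202·0.811798·0.00627252) = √(0.000958329) = 0.030957.
z = (0.124481 − 0.220807)/0.030957 = -0.096326/0.030957 = -3.1116.
p-value = P(Z < -3.112) ≈ 0.0009.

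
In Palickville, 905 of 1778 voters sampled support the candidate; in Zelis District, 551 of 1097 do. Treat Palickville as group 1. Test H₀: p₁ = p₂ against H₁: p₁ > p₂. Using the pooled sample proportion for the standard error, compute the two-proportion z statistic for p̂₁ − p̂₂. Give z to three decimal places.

z = 0.350

p̂₁ = 905/1778 = 0.50900, p̂₂ = 551/1097 = 0.50228.
Pooled p̂ = (905+551)/(1778+1097) = 1456/2875 = 0.50643.
SE = √(0.249959 × 0.00147401) = 0.01919.
z = (0.50900 − 0.50228)/0.01919 = 0.00672/0.01919 = 0.350.
p-value = P(Z > 0.350) ≈ 0.3631.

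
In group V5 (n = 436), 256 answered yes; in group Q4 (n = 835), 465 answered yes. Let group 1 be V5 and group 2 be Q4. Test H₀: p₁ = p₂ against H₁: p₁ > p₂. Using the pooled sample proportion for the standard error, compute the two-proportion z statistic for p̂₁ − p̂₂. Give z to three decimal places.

p̂₁ = 256/436 = 0.58716, p̂₂ = 465/835 = 0.55689.
Pooled p̂ = (256+465)/(436+835) = 721/1271 = 0.56727.
SE = √(p̂(1−p̂)(1/n₁+1/n₂)) = √(0.56727·0.43273·0.00349118) = √(0.000856997) = 0.02927.
z = (0.58716 − 0.55689)/0.02927 = 0.03027/0.02927 = 1.034.

z = 1.034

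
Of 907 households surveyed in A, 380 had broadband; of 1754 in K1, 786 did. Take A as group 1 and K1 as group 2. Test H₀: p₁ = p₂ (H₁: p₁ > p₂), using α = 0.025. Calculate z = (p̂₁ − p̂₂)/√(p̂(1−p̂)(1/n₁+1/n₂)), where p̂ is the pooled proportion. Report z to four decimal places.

z = -1.4368

p̂₁ = 380/907 = 0.418964, p̂₂ = 786/1754 = 0.448119.
Pooled p̂ = (380+786)/(907+1754) = 1166/2661 = 0.438181.
SE = √(p̂(1−p̂)(1/n₁+1/n₂)) = √(0.438181·0.561819·0.00167266) = √(0.000411773) = 0.020292.
z = (0.418964 − 0.448119)/0.020292 = -0.029155/0.020292 = -1.4368.
p-value = P(Z > -1.437) ≈ 0.9246. With α = 0.025, fail to reject H₀.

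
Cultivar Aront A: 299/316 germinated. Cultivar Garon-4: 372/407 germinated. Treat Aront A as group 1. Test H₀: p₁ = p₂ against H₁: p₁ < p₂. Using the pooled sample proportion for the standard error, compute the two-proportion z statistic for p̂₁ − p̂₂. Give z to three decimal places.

p̂₁ = 299/316 ≈ 0.94620, p̂₂ = 372/407 ≈ 0.91400.
Pooled p̂ = (299+372)/(316+407) = 671/723 = 0.92808.
SE = √(0.0667497 × 0.00562156) = 0.01937.
z = (0.94620 − 0.91400)/0.01937 = 0.03220/0.01937 = 1.662.
p-value = P(Z < 1.662) ≈ 0.9518.

z = 1.662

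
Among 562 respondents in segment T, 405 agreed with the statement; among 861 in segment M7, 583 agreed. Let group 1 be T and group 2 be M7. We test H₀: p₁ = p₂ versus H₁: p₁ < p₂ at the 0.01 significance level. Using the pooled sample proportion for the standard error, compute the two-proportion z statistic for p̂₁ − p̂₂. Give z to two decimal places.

z = 1.74

p̂₁ = 405/562 ≈ 0.7206, p̂₂ = 583/861 ≈ 0.6771.
Pooled p̂ = (405+583)/(562+861) = 988/1423 = 0.6943.
SE = √(0.212244 × 0.0029408) = 0.0250.
z = (0.7206 − 0.6771)/0.0250 = 0.0435/0.0250 = 1.74.
p-value = P(Z < 1.742) ≈ 0.9592, so at α = 0.01 we fail to reject H₀.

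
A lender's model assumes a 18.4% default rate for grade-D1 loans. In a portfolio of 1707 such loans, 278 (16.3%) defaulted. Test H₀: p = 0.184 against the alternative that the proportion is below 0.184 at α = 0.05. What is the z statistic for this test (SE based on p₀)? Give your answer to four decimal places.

p̂ = 278/1707 = 0.1628588.
Standard error under H₀: √(0.184×0.816/1707) = 0.0093786.
z = (0.1628588 − 0.184)/0.0093786 = -0.0211412/0.0093786 = -2.2542.
p-value = P(Z < -2.254) ≈ 0.0121. With α = 0.05, reject H₀.

z = -2.2542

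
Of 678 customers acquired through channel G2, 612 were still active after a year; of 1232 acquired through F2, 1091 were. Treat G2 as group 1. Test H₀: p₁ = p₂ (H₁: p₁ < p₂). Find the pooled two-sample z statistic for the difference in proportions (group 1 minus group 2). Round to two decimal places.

z = 1.15

p̂₁ = 612/678 ≈ 0.9027, p̂₂ = 1091/1232 ≈ 0.8856.
Pooled p̂ = (612+1091)/(678+1232) = 1703/1910 = 0.8916.
SE = √(0.0966314 × 0.00228661) = 0.0149.
z = (0.9027 − 0.8856)/0.0149 = 0.0171/0.0149 = 1.15.
p-value = P(Z < 1.151) ≈ 0.8750.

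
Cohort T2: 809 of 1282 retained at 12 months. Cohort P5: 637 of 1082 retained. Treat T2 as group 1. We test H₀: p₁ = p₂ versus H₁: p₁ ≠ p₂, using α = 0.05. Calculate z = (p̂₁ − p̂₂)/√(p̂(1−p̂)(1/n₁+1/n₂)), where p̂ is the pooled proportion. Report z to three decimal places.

p̂₁ = 809/1282 = 0.631045, p̂₂ = 637/1082 = 0.588725.
Pooled p̂ = (809+637)/(1282+1082) = 1446/2364 = 0.611675.
SE = √(0.237529 × 0.00170425) = 0.020120.
z = (0.631045 − 0.588725)/0.020120 = 0.042320/0.020120 = 2.103.
p-value = 2·P(Z > 2.103) ≈ 0.0354, so at α = 0.05 we reject H₀.

z = 2.103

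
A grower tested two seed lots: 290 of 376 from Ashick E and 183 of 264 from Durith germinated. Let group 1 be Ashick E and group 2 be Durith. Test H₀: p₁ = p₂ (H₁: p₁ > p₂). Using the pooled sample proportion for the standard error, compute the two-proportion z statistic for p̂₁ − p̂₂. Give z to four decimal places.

p̂₁ = 290/376 ≈ 0.771277, p̂₂ = 183/264 ≈ 0.693182.
Pooled p̂ = (290+183)/(376+264) = 473/640 = 0.739062.
SE = √(p̂(1−p̂)(1/n₁+1/n₂)) = √(0.739062·0.260938·0.00644745) = √(0.00124339) = 0.035262.
z = (0.771277 − 0.693182)/0.035262 = 0.078095/0.035262 = 2.2147.

z = 2.2147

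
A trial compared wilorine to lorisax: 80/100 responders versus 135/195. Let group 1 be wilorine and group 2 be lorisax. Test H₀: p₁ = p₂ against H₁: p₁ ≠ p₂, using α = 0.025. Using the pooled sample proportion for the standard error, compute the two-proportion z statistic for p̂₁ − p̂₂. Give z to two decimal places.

p̂₁ = 80/100 ≈ 0.8000, p̂₂ = 135/195 ≈ 0.6923.
Pooled p̂ = (80+135)/(100+195) = 215/295 = 0.7288.
SE = √(0.197644 × 0.0151282) = 0.0547.
z = (0.8000 − 0.6923)/0.0547 = 0.1077/0.0547 = 1.97.
Two-sided p-value ≈ 2·Φ(−1.969) = 0.0489. With α = 0.025, fail to reject H₀.

z = 1.97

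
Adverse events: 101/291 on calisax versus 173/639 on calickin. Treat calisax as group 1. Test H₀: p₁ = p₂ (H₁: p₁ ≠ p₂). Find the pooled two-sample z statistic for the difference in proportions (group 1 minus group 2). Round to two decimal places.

z = 2.37

p̂₁ = 101/291 ≈ 0.3471, p̂₂ = 173/639 ≈ 0.2707.
Pooled p̂ = (101+173)/(291+639) = 274/930 = 0.2946.
SE = √(0.207821 × 0.00500137) = 0.0322.
z = (0.3471 − 0.2707)/0.0322 = 0.0764/0.0322 = 2.37.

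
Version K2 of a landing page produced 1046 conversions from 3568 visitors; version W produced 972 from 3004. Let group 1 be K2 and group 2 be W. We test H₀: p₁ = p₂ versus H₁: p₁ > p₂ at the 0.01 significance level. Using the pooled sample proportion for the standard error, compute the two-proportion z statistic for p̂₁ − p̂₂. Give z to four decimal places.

p̂₁ = 1046/3568 ≈ 0.2931614, p̂₂ = 972/3004 ≈ 0.3235686.
Pooled p̂ = (1046+972)/(3568+3004) = 2018/6572 = 0.3070603.
SE = √(p̂(1−p̂)(1/n₁+1/n₂)) = √(0.3070603·0.6929397·0.000613159) = √(0.000130464) = 0.0114221.
z = (0.2931614 − 0.3235686)/0.0114221 = -0.0304072/0.0114221 = -2.6621.
p-value = P(Z > -2.662) ≈ 0.9961. With α = 0.01, fail to reject H₀.

z = -2.6621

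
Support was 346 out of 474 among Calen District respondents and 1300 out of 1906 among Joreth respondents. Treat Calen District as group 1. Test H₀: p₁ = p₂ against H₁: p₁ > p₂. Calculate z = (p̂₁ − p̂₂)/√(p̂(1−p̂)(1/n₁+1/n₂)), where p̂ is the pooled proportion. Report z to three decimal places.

p̂₁ = 346/474 ≈ 0.72996, p̂₂ = 1300/1906 ≈ 0.68206.
Pooled p̂ = (346+1300)/(474+1906) = 1646/2380 = 0.69160.
SE = √(0.213291 × 0.00263436) = 0.02370.
z = (0.72996 − 0.68206)/0.02370 = 0.04790/0.02370 = 2.021.
p-value = P(Z > 2.021) ≈ 0.0217.

z = 2.021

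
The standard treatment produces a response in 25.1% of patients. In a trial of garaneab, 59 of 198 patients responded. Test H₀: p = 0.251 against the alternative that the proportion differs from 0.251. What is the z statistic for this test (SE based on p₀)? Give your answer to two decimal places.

z = 1.52

p̂ = 59/198 ≈ 0.29798.
Standard error under H₀: √(0.251×0.749/198) = 0.03081.
z = (0.29798 − 0.251)/0.03081 = 0.04698/0.03081 = 1.52.
p-value = 2·P(Z > 1.525) ≈ 0.1274.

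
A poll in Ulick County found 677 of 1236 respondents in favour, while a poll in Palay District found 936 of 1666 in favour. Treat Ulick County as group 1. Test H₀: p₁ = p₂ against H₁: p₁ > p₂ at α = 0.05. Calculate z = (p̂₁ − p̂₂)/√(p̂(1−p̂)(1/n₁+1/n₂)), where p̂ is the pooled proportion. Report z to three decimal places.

p̂₁ = 677/1236 = 0.54773, p̂₂ = 936/1666 = 0.56182.
Pooled p̂ = (677+936)/(1236+1666) = 1613/2902 = 0.55582.
SE = √(p̂(1−p̂)(1/n₁+1/n₂)) = √(0.55582·0.44418·0.0014093) = √(0.000347934) = 0.01865.
z = (0.54773 − 0.56182)/0.01865 = -0.01409/0.01865 = -0.755.
p-value = P(Z > -0.755) ≈ 0.7750. With α = 0.05, fail to reject H₀.

z = -0.755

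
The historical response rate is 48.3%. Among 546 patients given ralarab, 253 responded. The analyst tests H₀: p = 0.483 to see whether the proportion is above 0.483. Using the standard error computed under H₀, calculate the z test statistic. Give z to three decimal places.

p̂ = 253/546 ≈ 0.46337.
SE = √(p₀(1−p₀)/n) = √(0.24971/546) = 0.02139.
z = (0.46337 − 0.483)/0.02139 = -0.01963/0.02139 = -0.918.
p-value = P(Z > -0.918) ≈ 0.8207.

z = -0.918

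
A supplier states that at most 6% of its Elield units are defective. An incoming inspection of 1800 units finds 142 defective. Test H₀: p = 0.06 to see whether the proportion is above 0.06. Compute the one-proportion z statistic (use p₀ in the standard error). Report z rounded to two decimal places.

p̂ = 142/1800 = 0.07889.
Standard error under H₀: √(0.06×0.94/1800) = 0.00560.
z = (0.07889 − 0.06)/0.00560 = 0.01889/0.00560 = 3.37.
p-value = P(Z > 3.374) ≈ 0.0004.

z = 3.37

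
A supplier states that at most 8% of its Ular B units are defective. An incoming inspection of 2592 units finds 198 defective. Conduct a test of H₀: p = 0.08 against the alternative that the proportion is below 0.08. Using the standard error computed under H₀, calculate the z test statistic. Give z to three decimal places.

z = -0.678

p̂ = 198/2592 = 0.076389.
Standard error under H₀: √(0.08×0.92/2592) = 0.005329.
z = (0.076389 − 0.08)/0.005329 = -0.003611/0.005329 = -0.678.
p-value = P(Z < -0.678) ≈ 0.2490.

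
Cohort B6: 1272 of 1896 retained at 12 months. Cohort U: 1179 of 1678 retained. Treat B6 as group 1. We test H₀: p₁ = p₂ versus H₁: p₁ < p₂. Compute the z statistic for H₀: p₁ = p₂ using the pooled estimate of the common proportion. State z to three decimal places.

p̂₁ = 1272/1896 ≈ 0.670886, p̂₂ = 1179/1678 ≈ 0.702622.
Pooled p̂ = (1272+1179)/(1896+1678) = 2451/3574 = 0.685786.
SE = √(0.215483 × 0.00112337) = 0.015559.
z = (0.670886 − 0.702622)/0.015559 = -0.031736/0.015559 = -2.040.
p-value = P(Z < -2.040) ≈ 0.0207.

z = -2.040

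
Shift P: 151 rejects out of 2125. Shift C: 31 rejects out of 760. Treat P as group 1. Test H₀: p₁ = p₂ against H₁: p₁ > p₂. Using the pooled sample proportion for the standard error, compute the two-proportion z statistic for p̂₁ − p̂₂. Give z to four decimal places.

z = 2.9458

p̂₁ = 151/2125 = 0.0710588, p̂₂ = 31/760 = 0.0407895.
Pooled p̂ = (151+31)/(2125+760) = 182/2885 = 0.0630849.
SE = √(0.0591052 × 0.00178638) = 0.0102754.
z = (0.0710588 − 0.0407895)/0.0102754 = 0.0302693/0.0102754 = 2.9458.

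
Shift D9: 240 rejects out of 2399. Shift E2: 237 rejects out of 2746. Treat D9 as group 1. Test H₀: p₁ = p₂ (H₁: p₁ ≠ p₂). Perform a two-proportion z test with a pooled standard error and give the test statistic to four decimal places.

z = 1.6945

p̂₁ = 240/2399 = 0.1000417, p̂₂ = 237/2746 = 0.0863074.
Pooled p̂ = (240+237)/(2399+2746) = 477/5145 = 0.0927114.
SE = √(0.084116 × 0.000781006) = 0.0081053.
z = (0.1000417 − 0.0863074)/0.0081053 = 0.0137343/0.0081053 = 1.6945.
Two-sided p-value ≈ 2·Φ(−1.694) = 0.0902.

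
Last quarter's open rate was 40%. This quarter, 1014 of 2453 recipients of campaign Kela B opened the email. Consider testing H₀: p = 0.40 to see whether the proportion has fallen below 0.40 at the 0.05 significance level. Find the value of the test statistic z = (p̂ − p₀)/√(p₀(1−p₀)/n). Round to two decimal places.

z = 1.35

p̂ = 1014/2453 ≈ 0.4134.
SE = √(p₀(1−p₀)/n) = √(0.24/2453) = 0.0099.
z = (0.4134 − 0.4)/0.0099 = 0.0134/0.0099 = 1.35.
p-value = P(Z < 1.352) ≈ 0.9118; since p > α = 0.05, fail to reject H₀.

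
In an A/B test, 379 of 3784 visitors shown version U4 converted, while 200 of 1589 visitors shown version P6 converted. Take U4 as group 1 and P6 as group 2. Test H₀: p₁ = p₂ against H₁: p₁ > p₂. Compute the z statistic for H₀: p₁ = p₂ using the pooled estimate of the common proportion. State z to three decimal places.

z = -2.773

p̂₁ = 379/3784 ≈ 0.10016, p̂₂ = 200/1589 ≈ 0.12587.
Pooled p̂ = (379+200)/(3784+1589) = 579/5373 = 0.10776.
SE = √(0.0961486 × 0.000893597) = 0.00927.
z = (0.10016 − 0.12587)/0.00927 = -0.02571/0.00927 = -2.773.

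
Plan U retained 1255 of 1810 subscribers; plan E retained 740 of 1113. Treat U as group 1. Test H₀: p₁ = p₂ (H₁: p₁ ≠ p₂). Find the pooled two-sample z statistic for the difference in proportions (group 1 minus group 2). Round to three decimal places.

p̂₁ = 1255/1810 = 0.69337, p̂₂ = 740/1113 = 0.66487.
Pooled p̂ = (1255+740)/(1810+1113) = 1995/2923 = 0.68252.
SE = √(p̂(1−p̂)(1/n₁+1/n₂)) = √(0.68252·0.31748·0.00145096) = √(0.000314404) = 0.01773.
z = (0.69337 − 0.66487)/0.01773 = 0.02850/0.01773 = 1.607.

z = 1.607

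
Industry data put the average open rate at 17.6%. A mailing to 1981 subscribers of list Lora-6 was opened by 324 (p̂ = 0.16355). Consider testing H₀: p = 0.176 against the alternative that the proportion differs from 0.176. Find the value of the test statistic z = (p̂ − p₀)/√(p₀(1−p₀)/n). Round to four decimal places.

p̂ = 324/1981 ≈ 0.163554.
Standard error under H₀: √(0.176×0.824/1981) = 0.008556.
z = (0.163554 − 0.176)/0.008556 = -0.012446/0.008556 = -1.4547.
Two-sided p-value ≈ 2·Φ(−1.455) = 0.1458.

z = -1.4547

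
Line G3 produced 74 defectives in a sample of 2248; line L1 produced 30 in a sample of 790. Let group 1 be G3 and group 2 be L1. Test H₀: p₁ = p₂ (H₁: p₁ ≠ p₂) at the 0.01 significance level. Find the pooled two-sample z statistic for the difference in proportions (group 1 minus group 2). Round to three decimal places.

p̂₁ = 74/2248 = 0.03292, p̂₂ = 30/790 = 0.03797.
Pooled p̂ = (74+30)/(2248+790) = 104/3038 = 0.03423.
SE = √(0.0330611 × 0.00171066) = 0.00752.
z = (0.03292 − 0.03797)/0.00752 = -0.00505/0.00752 = -0.672.
Two-sided p-value ≈ 2·Φ(−0.672) = 0.5013. With α = 0.01, fail to reject H₀.

z = -0.672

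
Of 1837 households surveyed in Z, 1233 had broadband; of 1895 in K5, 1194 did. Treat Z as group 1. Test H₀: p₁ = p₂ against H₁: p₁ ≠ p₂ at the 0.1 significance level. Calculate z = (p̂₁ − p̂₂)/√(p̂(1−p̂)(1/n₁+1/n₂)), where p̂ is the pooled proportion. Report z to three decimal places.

z = 2.634

p̂₁ = 1233/1837 = 0.67120, p̂₂ = 1194/1895 = 0.63008.
Pooled p̂ = (1233+1194)/(1837+1895) = 2427/3732 = 0.65032.
SE = √(p̂(1−p̂)(1/n₁+1/n₂)) = √(0.65032·0.34968·0.00107207) = √(0.000243792) = 0.01561.
z = (0.67120 − 0.63008)/0.01561 = 0.04112/0.01561 = 2.634.
Two-sided p-value ≈ 2·Φ(−2.634) = 0.0084, so at α = 0.1 we reject H₀.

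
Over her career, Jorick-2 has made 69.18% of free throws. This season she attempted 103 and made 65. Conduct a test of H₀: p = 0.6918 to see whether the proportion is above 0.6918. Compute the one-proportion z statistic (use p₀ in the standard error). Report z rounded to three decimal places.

z = -1.335

p̂ = 65/103 ≈ 0.63107.
SE = √(p₀(1−p₀)/n) = √(0.21321/103) = 0.04550.
z = (0.63107 − 0.6918)/0.04550 = -0.06073/0.04550 = -1.335.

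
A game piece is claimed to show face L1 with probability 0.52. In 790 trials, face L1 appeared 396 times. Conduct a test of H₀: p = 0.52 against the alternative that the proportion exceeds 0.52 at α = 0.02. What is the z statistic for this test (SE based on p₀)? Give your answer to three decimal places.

z = -1.054

p̂ = 396/790 = 0.50127.
Under H₀, SE = √(0.52·0.48/790) = √(0.000315949) = 0.01777.
z = (0.50127 − 0.52)/0.01777 = -0.01873/0.01777 = -1.054.
p-value = P(Z > -1.054) ≈ 0.8541; since p > α = 0.02, fail to reject H₀.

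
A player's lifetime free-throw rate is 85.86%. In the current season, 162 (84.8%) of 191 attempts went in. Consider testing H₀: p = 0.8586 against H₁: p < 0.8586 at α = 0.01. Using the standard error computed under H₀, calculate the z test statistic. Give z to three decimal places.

p̂ = 162/191 = 0.84817.
Under H₀, SE = √(0.8586·0.1414/191) = √(0.000635634) = 0.02521.
z = (0.84817 − 0.8586)/0.02521 = -0.01043/0.02521 = -0.414.
p-value = P(Z < -0.414) ≈ 0.3395, so at α = 0.01 we fail to reject H₀.

z = -0.414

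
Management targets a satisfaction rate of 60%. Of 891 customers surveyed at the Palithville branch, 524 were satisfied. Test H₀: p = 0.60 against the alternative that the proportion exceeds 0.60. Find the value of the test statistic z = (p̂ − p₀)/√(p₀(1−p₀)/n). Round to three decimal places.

z = -0.725

p̂ = 524/891 = 0.58810.
Under H₀, SE = √(0.6·0.4/891) = √(0.00026936) = 0.01641.
z = (0.58810 − 0.6)/0.01641 = -0.01190/0.01641 = -0.725.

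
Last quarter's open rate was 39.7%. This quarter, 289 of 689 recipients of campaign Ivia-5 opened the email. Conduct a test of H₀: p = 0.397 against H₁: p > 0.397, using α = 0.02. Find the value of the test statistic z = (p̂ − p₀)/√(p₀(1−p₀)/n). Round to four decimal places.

z = 1.2043

p̂ = 289/689 ≈ 0.419448.
Standard error under H₀: √(0.397×0.603/689) = 0.018640.
z = (0.419448 − 0.397)/0.018640 = 0.022448/0.018640 = 1.2043.
p-value = P(Z > 1.204) ≈ 0.1142; since p > α = 0.02, fail to reject H₀.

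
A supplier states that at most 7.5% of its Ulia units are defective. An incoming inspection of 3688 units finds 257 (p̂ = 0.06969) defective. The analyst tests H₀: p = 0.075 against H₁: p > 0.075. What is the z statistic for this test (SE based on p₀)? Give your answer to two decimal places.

z = -1.23

p̂ = 257/3688 ≈ 0.0697.
Under H₀, SE = √(0.075·0.925/3688) = √(1.8811e-05) = 0.0043.
z = (0.0697 − 0.075)/0.0043 = -0.0053/0.0043 = -1.23.
p-value = P(Z > -1.225) ≈ 0.8898.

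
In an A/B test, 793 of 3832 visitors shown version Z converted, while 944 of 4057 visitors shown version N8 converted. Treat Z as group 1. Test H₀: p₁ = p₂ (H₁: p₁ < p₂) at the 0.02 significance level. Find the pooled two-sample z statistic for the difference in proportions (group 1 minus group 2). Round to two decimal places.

z = -2.76

p̂₁ = 793/3832 ≈ 0.20694, p̂₂ = 944/4057 ≈ 0.23268.
Pooled p̂ = (793+944)/(3832+4057) = 1737/7889 = 0.22018.
SE = √(0.171701 × 0.000507448) = 0.00933.
z = (0.20694 − 0.23268)/0.00933 = -0.02574/0.00933 = -2.76.
p-value = P(Z < -2.758) ≈ 0.0029; since p < α = 0.02, reject H₀.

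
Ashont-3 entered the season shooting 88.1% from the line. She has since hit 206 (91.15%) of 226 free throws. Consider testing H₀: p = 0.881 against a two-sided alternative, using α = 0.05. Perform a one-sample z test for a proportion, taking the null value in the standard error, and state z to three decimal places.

z = 1.416

p̂ = 206/226 ≈ 0.91150.
SE = √(p₀(1−p₀)/n) = √(0.10484/226) = 0.02154.
z = (0.91150 − 0.881)/0.02154 = 0.03050/0.02154 = 1.416.
p-value = 2·P(Z > 1.416) ≈ 0.1567, so at α = 0.05 we fail to reject H₀.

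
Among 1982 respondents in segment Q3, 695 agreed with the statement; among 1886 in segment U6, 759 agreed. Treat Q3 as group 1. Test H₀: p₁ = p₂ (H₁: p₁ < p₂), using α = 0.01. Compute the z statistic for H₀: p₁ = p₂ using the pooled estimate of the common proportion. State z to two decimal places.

z = -3.32

p̂₁ = 695/1982 = 0.35066, p̂₂ = 759/1886 = 0.40244.
Pooled p̂ = (695+759)/(1982+1886) = 1454/3868 = 0.37590.
SE = √(0.2346 × 0.00103476) = 0.01558.
z = (0.35066 − 0.40244)/0.01558 = -0.05178/0.01558 = -3.32.
p-value = P(Z < -3.324) ≈ 0.0004; since p < α = 0.01, reject H₀.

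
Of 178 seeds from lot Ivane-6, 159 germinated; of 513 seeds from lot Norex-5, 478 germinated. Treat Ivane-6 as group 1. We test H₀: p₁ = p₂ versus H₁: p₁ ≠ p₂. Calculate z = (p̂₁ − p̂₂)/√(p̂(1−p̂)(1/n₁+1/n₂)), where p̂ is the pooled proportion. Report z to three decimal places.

z = -1.650

p̂₁ = 159/178 ≈ 0.893258, p̂₂ = 478/513 ≈ 0.931774.
Pooled p̂ = (159+478)/(178+513) = 637/691 = 0.921852.
SE = √(0.0720406 × 0.0075673) = 0.023348.
z = (0.893258 − 0.931774)/0.023348 = -0.038516/0.023348 = -1.650.
p-value = 2·P(Z > 1.650) ≈ 0.0990.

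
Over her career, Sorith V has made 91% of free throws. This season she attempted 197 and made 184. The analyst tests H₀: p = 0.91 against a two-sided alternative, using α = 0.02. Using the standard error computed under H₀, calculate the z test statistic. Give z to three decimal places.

z = 1.178

p̂ = 184/197 = 0.93401.
SE = √(p₀(1−p₀)/n) = √(0.0819/197) = 0.02039.
z = (0.93401 − 0.91)/0.02039 = 0.02401/0.02039 = 1.178.
p-value = 2·P(Z > 1.178) ≈ 0.2390; since p > α = 0.02, fail to reject H₀.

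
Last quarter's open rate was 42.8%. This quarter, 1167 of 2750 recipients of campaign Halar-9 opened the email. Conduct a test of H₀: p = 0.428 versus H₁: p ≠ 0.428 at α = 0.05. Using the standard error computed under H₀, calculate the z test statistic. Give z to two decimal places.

z = -0.39

p̂ = 1167/2750 = 0.42436.
Standard error under H₀: √(0.428×0.572/2750) = 0.00944.
z = (0.42436 − 0.428)/0.00944 = -0.00364/0.00944 = -0.39.
p-value = 2·P(Z > 0.385) ≈ 0.6999; since p > α = 0.05, fail to reject H₀.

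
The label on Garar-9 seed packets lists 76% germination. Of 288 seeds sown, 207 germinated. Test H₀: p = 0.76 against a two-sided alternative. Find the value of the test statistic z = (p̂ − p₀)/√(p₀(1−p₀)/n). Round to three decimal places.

z = -1.639

p̂ = 207/288 ≈ 0.71875.
Under H₀, SE = √(0.76·0.24/288) = √(0.000633333) = 0.02517.
z = (0.71875 − 0.76)/0.02517 = -0.04125/0.02517 = -1.639.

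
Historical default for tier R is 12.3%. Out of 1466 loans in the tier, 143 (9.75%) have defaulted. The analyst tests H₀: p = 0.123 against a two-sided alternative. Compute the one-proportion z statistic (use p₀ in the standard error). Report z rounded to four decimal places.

p̂ = 143/1466 ≈ 0.097544.
SE = √(p₀(1−p₀)/n) = √(0.10787/1466) = 0.008578.
z = (0.097544 − 0.123)/0.008578 = -0.025456/0.008578 = -2.9676.
Two-sided p-value ≈ 2·Φ(−2.968) = 0.0030.

z = -2.9676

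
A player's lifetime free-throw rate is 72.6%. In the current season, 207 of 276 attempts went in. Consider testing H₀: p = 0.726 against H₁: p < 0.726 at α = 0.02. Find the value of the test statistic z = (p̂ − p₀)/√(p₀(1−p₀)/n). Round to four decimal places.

p̂ = 207/276 ≈ 0.750000.
SE = √(p₀(1−p₀)/n) = √(0.19892/276) = 0.026847.
z = (0.750000 − 0.726)/0.026847 = 0.024000/0.026847 = 0.8940.
p-value = P(Z < 0.894) ≈ 0.8143. With α = 0.02, fail to reject H₀.

z = 0.8940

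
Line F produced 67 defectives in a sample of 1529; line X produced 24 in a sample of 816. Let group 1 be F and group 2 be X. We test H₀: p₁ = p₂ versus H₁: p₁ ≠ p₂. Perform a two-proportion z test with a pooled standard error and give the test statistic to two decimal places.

z = 1.72

p̂₁ = 67/1529 ≈ 0.04382, p̂₂ = 24/816 ≈ 0.02941.
Pooled p̂ = (67+24)/(1529+816) = 91/2345 = 0.03881.
SE = √(p̂(1−p̂)(1/n₁+1/n₂)) = √(0.03881·0.96119·0.00187951) = √(7.01059e-05) = 0.00837.
z = (0.04382 − 0.02941)/0.00837 = 0.01441/0.00837 = 1.72.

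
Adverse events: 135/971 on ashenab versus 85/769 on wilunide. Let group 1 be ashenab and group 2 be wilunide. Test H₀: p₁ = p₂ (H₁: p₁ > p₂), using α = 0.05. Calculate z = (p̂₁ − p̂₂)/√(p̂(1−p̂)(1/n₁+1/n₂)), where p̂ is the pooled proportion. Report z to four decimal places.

z = 1.7764

p̂₁ = 135/971 = 0.139032, p̂₂ = 85/769 = 0.110533.
Pooled p̂ = (135+85)/(971+769) = 220/1740 = 0.126437.
SE = √(p̂(1−p̂)(1/n₁+1/n₂)) = √(0.126437·0.873563·0.00233026) = √(0.000257378) = 0.016043.
z = (0.139032 − 0.110533)/0.016043 = 0.028499/0.016043 = 1.7764.
p-value = P(Z > 1.776) ≈ 0.0378. With α = 0.05, reject H₀.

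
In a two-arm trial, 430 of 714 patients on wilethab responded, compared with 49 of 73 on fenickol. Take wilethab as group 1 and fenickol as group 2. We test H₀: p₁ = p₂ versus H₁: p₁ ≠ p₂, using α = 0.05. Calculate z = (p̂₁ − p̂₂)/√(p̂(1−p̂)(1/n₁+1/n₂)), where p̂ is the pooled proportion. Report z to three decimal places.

p̂₁ = 430/714 ≈ 0.60224, p̂₂ = 49/73 ≈ 0.67123.
Pooled p̂ = (430+49)/(714+73) = 479/787 = 0.60864.
SE = √(p̂(1−p̂)(1/n₁+1/n₂)) = √(0.60864·0.39136·0.0150992) = √(0.00359659) = 0.05997.
z = (0.60224 − 0.67123)/0.05997 = -0.06899/0.05997 = -1.150.
p-value = 2·P(Z > 1.150) ≈ 0.2500; since p > α = 0.05, fail to reject H₀.

z = -1.150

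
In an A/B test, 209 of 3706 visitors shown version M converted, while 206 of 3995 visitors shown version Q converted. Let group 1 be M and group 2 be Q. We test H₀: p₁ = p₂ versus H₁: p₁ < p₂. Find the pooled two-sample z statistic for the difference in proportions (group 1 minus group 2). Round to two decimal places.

p̂₁ = 209/3706 ≈ 0.0564, p̂₂ = 206/3995 ≈ 0.0516.
Pooled p̂ = (209+206)/(3706+3995) = 415/7701 = 0.0539.
SE = √(p̂(1−p̂)(1/n₁+1/n₂)) = √(0.0539·0.9461·0.000520146) = √(2.65197e-05) = 0.0051.
z = (0.0564 − 0.0516)/0.0051 = 0.0048/0.0051 = 0.94.
p-value = P(Z < 0.938) ≈ 0.8259.

z = 0.94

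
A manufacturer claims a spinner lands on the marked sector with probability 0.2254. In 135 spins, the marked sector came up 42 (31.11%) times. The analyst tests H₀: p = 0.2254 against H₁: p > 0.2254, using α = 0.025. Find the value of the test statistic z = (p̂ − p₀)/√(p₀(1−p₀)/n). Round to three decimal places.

z = 2.383

p̂ = 42/135 = 0.31111.
Standard error under H₀: √(0.2254×0.7746/135) = 0.03596.
z = (0.31111 − 0.2254)/0.03596 = 0.08571/0.03596 = 2.383.
p-value = P(Z > 2.383) ≈ 0.0086; since p < α = 0.025, reject H₀.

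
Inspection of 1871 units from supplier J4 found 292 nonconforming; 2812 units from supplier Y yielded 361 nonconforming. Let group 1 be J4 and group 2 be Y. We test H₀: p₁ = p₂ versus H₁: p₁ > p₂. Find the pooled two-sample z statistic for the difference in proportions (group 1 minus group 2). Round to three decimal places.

p̂₁ = 292/1871 = 0.156066, p̂₂ = 361/2812 = 0.128378.
Pooled p̂ = (292+361)/(1871+2812) = 653/4683 = 0.139441.
SE = √(0.119997 × 0.000890092) = 0.010335.
z = (0.156066 − 0.128378)/0.010335 = 0.027688/0.010335 = 2.679.

z = 2.679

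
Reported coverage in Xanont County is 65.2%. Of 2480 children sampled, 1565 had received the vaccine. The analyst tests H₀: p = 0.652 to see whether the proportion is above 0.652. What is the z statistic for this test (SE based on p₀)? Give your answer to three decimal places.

p̂ = 1565/2480 ≈ 0.631048.
SE = √(p₀(1−p₀)/n) = √(0.2269/2480) = 0.009565.
z = (0.631048 − 0.652)/0.009565 = -0.020952/0.009565 = -2.190.

z = -2.190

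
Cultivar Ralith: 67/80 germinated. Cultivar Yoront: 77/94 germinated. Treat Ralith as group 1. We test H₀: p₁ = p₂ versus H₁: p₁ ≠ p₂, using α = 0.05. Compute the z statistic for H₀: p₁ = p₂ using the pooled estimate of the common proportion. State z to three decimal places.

p̂₁ = 67/80 ≈ 0.83750, p̂₂ = 77/94 ≈ 0.81915.
Pooled p̂ = (67+77)/(80+94) = 144/174 = 0.82759.
SE = √(0.142687 × 0.0231383) = 0.05746.
z = (0.83750 − 0.81915)/0.05746 = 0.01835/0.05746 = 0.319.
Two-sided p-value ≈ 2·Φ(−0.319) = 0.7494, so at α = 0.05 we fail to reject H₀.

z = 0.319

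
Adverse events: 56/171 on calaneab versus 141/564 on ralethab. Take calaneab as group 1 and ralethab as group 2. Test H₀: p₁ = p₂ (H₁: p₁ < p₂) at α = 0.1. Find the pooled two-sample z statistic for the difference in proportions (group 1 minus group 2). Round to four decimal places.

z = 2.0039

p̂₁ = 56/171 ≈ 0.327485, p̂₂ = 141/564 ≈ 0.250000.
Pooled p̂ = (56+141)/(171+564) = 197/735 = 0.268027.
SE = √(0.196189 × 0.007621) = 0.038667.
z = (0.327485 − 0.250000)/0.038667 = 0.077485/0.038667 = 2.0039.
p-value = P(Z < 2.004) ≈ 0.9775. With α = 0.1, fail to reject H₀.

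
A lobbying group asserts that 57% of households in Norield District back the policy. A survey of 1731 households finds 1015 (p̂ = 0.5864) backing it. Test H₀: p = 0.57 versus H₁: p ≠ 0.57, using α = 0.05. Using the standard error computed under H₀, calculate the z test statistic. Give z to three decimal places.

p̂ = 1015/1731 = 0.586366.
Under H₀, SE = √(0.57·0.43/1731) = √(0.000141594) = 0.011899.
z = (0.586366 − 0.57)/0.011899 = 0.016366/0.011899 = 1.375.
Two-sided p-value ≈ 2·Φ(−1.375) = 0.1690; since p > α = 0.05, fail to reject H₀.

z = 1.375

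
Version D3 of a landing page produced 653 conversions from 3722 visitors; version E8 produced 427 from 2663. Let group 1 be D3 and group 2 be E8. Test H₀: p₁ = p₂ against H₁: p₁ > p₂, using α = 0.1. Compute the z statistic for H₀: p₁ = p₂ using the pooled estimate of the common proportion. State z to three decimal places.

p̂₁ = 653/3722 = 0.17544, p̂₂ = 427/2663 = 0.16035.
Pooled p̂ = (653+427)/(3722+2663) = 1080/6385 = 0.16915.
SE = √(0.140536 × 0.000644189) = 0.00951.
z = (0.17544 − 0.16035)/0.00951 = 0.01509/0.00951 = 1.587.
p-value = P(Z > 1.587) ≈ 0.0563; since p < α = 0.1, reject H₀.

z = 1.587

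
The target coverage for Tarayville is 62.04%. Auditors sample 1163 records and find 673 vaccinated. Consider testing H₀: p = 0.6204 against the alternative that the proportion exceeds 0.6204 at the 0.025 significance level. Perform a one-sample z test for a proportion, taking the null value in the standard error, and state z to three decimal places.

p̂ = 673/1163 = 0.57868.
SE = √(p₀(1−p₀)/n) = √(0.2355/1163) = 0.01423.
z = (0.57868 − 0.6204)/0.01423 = -0.04172/0.01423 = -2.932.
p-value = P(Z > -2.932) ≈ 0.9983, so at α = 0.025 we fail to reject H₀.

z = -2.932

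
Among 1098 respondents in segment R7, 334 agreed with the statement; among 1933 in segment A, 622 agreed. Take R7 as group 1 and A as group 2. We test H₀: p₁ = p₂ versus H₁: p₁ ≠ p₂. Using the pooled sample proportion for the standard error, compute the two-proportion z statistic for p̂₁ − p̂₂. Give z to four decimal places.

z = -1.0017

p̂₁ = 334/1098 ≈ 0.3041894, p̂₂ = 622/1933 ≈ 0.3217796.
Pooled p̂ = (334+622)/(1098+1933) = 956/3031 = 0.3154075.
SE = √(0.215926 × 0.00142808) = 0.0175601.
z = (0.3041894 − 0.3217796)/0.0175601 = -0.0175902/0.0175601 = -1.0017.
p-value = 2·P(Z > 1.002) ≈ 0.3165.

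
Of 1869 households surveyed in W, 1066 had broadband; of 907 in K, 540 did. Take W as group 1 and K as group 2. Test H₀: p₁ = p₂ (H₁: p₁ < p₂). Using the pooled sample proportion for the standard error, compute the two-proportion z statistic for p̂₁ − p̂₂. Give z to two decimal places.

p̂₁ = 1066/1869 ≈ 0.5704, p̂₂ = 540/907 ≈ 0.5954.
Pooled p̂ = (1066+540)/(1869+907) = 1606/2776 = 0.5785.
SE = √(0.243833 × 0.00163758) = 0.0200.
z = (0.5704 − 0.5954)/0.0200 = -0.0250/0.0200 = -1.25.
p-value = P(Z < -1.252) ≈ 0.1053.

z = -1.25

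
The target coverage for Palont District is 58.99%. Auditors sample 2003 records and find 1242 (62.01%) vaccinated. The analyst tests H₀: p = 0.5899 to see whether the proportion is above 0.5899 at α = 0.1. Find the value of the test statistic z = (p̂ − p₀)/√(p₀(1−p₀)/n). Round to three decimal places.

p̂ = 1242/2003 = 0.62007.
Under H₀, SE = √(0.5899·0.4101/2003) = √(0.000120778) = 0.01099.
z = (0.62007 − 0.5899)/0.01099 = 0.03017/0.01099 = 2.745.
p-value = P(Z > 2.745) ≈ 0.0030. With α = 0.1, reject H₀.

z = 2.745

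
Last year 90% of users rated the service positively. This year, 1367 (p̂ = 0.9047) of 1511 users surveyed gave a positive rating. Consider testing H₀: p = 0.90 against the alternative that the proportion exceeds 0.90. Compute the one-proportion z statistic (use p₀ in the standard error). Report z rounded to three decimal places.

z = 0.609

p̂ = 1367/1511 = 0.90470.
SE = √(p₀(1−p₀)/n) = √(0.09/1511) = 0.00772.
z = (0.90470 − 0.9)/0.00772 = 0.00470/0.00772 = 0.609.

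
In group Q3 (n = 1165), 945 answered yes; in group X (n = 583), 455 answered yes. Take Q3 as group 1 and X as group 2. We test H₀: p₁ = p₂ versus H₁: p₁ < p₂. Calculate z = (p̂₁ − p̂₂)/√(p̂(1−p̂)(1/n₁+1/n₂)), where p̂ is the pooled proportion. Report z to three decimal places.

p̂₁ = 945/1165 ≈ 0.81116, p̂₂ = 455/583 ≈ 0.78045.
Pooled p̂ = (945+455)/(1165+583) = 1400/1748 = 0.80092.
SE = √(0.15945 × 0.00257363) = 0.02026.
z = (0.81116 − 0.78045)/0.02026 = 0.03071/0.02026 = 1.516.

z = 1.516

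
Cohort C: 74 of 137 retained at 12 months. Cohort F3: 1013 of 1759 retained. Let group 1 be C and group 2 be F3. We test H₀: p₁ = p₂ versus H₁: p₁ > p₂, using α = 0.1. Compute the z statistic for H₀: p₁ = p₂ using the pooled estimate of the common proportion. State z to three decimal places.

p̂₁ = 74/137 ≈ 0.54015, p̂₂ = 1013/1759 ≈ 0.57590.
Pooled p̂ = (74+1013)/(137+1759) = 1087/1896 = 0.57331.
SE = √(0.244625 × 0.00786777) = 0.04387.
z = (0.54015 − 0.57590)/0.04387 = -0.03575/0.04387 = -0.815.
p-value = P(Z > -0.815) ≈ 0.7924. With α = 0.1, fail to reject H₀.

z = -0.815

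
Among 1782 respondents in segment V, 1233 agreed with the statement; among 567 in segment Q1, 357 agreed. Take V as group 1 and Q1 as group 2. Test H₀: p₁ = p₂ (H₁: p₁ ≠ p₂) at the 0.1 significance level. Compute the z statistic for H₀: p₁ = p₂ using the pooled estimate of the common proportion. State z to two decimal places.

z = 2.76

p̂₁ = 1233/1782 = 0.69192, p̂₂ = 357/567 = 0.62963.
Pooled p̂ = (1233+357)/(1782+567) = 1590/2349 = 0.67688.
SE = √(p̂(1−p̂)(1/n₁+1/n₂)) = √(0.67688·0.32312·0.00232484) = √(0.00050847) = 0.02255.
z = (0.69192 − 0.62963)/0.02255 = 0.06229/0.02255 = 2.76.
Two-sided p-value ≈ 2·Φ(−2.762) = 0.0057, so at α = 0.1 we reject H₀.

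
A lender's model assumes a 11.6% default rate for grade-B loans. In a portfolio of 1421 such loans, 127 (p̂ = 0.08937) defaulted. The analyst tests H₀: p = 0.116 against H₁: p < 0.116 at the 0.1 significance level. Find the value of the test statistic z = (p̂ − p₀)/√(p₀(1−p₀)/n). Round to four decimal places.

z = -3.1344

p̂ = 127/1421 ≈ 0.0893737.
Standard error under H₀: √(0.116×0.884/1421) = 0.0084949.
z = (0.0893737 − 0.116)/0.0084949 = -0.0266263/0.0084949 = -3.1344.
p-value = P(Z < -3.134) ≈ 0.0009, so at α = 0.1 we reject H₀.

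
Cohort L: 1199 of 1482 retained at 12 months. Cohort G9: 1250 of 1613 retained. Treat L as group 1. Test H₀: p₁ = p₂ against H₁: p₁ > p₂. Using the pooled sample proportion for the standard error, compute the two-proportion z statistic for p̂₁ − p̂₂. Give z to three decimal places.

z = 2.331

p̂₁ = 1199/1482 = 0.809042, p̂₂ = 1250/1613 = 0.774954.
Pooled p̂ = (1199+1250)/(1482+1613) = 2449/3095 = 0.791276.
SE = √(0.165158 × 0.00129473) = 0.014623.
z = (0.809042 − 0.774954)/0.014623 = 0.034088/0.014623 = 2.331.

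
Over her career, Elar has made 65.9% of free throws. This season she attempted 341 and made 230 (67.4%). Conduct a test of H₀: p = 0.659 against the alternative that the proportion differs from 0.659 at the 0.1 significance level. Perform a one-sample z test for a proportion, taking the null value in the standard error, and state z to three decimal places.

z = 0.603

p̂ = 230/341 ≈ 0.67449.
Under H₀, SE = √(0.659·0.341/341) = √(0.000659) = 0.02567.
z = (0.67449 − 0.659)/0.02567 = 0.01549/0.02567 = 0.603.
p-value = 2·P(Z > 0.603) ≈ 0.5463, so at α = 0.1 we fail to reject H₀.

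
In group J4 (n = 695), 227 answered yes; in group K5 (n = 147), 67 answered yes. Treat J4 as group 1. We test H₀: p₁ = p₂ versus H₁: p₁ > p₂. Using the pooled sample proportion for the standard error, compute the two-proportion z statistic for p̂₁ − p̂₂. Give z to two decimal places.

z = -2.98

p̂₁ = 227/695 = 0.3266, p̂₂ = 67/147 = 0.4558.
Pooled p̂ = (227+67)/(695+147) = 294/842 = 0.3492.
SE = √(p̂(1−p̂)(1/n₁+1/n₂)) = √(0.3492·0.6508·0.00824157) = √(0.0018729) = 0.0433.
z = (0.3266 − 0.4558)/0.0433 = -0.1292/0.0433 = -2.98.
p-value = P(Z > -2.985) ≈ 0.9986.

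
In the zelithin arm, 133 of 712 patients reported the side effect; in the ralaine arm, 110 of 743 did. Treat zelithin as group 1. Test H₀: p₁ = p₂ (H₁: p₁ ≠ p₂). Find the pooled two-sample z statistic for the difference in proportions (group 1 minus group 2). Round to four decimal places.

p̂₁ = 133/712 ≈ 0.186798, p̂₂ = 110/743 ≈ 0.148048.
Pooled p̂ = (133+110)/(712+743) = 243/1455 = 0.167010.
SE = √(0.139118 × 0.00275039) = 0.019561.
z = (0.186798 − 0.148048)/0.019561 = 0.038750/0.019561 = 1.9810.

z = 1.9810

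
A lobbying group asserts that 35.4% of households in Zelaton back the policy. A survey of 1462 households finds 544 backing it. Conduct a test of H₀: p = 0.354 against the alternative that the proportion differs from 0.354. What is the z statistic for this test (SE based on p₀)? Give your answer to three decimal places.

z = 1.447

p̂ = 544/1462 = 0.372093.
Standard error under H₀: √(0.354×0.646/1462) = 0.012507.
z = (0.372093 − 0.354)/0.012507 = 0.018093/0.012507 = 1.447.
Two-sided p-value ≈ 2·Φ(−1.447) = 0.1480.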